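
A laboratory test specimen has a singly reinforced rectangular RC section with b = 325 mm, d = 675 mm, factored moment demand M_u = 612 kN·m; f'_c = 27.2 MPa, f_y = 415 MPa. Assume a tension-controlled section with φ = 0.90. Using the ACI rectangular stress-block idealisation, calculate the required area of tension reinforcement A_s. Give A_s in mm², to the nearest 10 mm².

M_n = M_u/φ = 612/0.90 = 680 kN·m.
With M_n = 0.85 f'_c a b (d − a/2), solve the quadratic for a:
a = d − √(d² − 2M_n/(0.85 f'_c b)) = 675 − √(675² − 2 × 680×10⁶/(0.85 × 27.2 × 325)) = 150.95 mm.
A_s = 0.85 f'_c a b / f_y = 0.85 × 27.2 × 150.95 × 325 / 415 = 2733.1 mm².

A_s ≈ 2730 mm²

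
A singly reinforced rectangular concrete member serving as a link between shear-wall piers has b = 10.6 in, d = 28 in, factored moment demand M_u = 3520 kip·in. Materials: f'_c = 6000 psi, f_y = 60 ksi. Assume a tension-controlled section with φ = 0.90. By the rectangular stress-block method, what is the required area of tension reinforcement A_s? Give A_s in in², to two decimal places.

M_n = M_u/φ = 3520/0.90 = 3911.11 kip·in.
From M_n = 0.85 f'_c a b (d − a/2):
a = d − √(d² − 2M_n/(0.85 f'_c b)) = 28 − √(28² − 2 × 3911.11/(0.85 × 6 × 10.6)) = 2.716 in.
A_s = 0.85 f'_c a b / f_y = 0.85 × 6 × 2.716 × 10.6 / 60 = 2.447 in².

A_s ≈ 2.45 in²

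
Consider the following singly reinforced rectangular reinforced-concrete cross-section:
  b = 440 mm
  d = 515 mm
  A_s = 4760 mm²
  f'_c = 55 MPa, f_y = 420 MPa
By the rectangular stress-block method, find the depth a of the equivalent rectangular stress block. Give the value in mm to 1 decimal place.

T = A_s f_y = 4760 × 420 = 1999200 N = 1999.2 kN.
Setting C = 0.85 f'_c a b equal to T: a = 1999200/(0.85 × 55 × 440) = 97.2 mm.

a ≈ 97.2 mm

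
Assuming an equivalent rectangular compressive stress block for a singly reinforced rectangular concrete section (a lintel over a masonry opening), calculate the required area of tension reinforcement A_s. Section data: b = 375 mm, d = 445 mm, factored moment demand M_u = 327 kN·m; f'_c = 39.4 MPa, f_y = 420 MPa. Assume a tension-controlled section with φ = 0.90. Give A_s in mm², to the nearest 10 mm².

A_s ≈ 2110 mm²

M_n = M_u/φ = 327/0.90 = 363.333 kN·m.
With M_n = 0.85 f'_c a b (d − a/2), solve the quadratic for a:
a = d − √(d² − 2M_n/(0.85 f'_c b)) = 445 − √(445² − 2 × 363.333×10⁶/(0.85 × 39.4 × 375)) = 70.62 mm.
A_s = 0.85 f'_c a b / f_y = 0.85 × 39.4 × 70.62 × 375 / 420 = 2111.7 mm².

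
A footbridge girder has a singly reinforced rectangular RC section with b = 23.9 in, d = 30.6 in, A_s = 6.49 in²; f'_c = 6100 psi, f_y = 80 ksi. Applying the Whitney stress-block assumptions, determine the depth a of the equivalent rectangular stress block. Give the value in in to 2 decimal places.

a ≈ 4.19 in

T = A_s f_y = 6.49 × 80 = 519.2 kips.
a = T/(0.85 f'_c b) = 519.2/(0.85 × 6.1 × 23.9) = 4.19 in.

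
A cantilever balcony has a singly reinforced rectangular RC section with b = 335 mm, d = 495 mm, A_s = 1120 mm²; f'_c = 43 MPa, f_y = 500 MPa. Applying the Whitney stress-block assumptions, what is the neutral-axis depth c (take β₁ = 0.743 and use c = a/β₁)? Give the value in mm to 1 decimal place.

T = A_s f_y = 1120 × 500 = 560000 N = 560 kN.
Setting C = 0.85 f'_c a b equal to T: a = 560000/(0.85 × 43 × 335) = 45.736 mm.
With β₁ = 0.743, c = a/β₁ = 45.736/0.743 = 61.6 mm.

c ≈ 61.6 mm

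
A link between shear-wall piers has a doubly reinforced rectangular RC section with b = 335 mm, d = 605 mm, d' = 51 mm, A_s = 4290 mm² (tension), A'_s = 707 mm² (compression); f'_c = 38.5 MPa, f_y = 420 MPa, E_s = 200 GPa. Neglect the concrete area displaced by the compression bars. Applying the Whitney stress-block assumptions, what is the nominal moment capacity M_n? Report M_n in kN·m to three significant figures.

M_n ≈ 972 kN·m

Assume both tension and compression steel yield.
Net tension couple steel: A_s − A'_s = 3583 mm².
a = (A_s − A'_s) f_y / (0.85 f'_c b) = 1504860/(0.85 × 38.5 × 335) = 137.27 mm.
c = a/β₁ = 137.27/0.775 = 177.12 mm; ε'_s = 0.003(c − d')/c = 0.0021 ≥ f_y/E_s = 0.0021, so compression steel does yield.
M_n = (A_s − A'_s) f_y (d − a/2) + A'_s f_y (d − d') = [1504860 × (605 − 68.635) + 296940 × (605 − 51)] × 10⁻⁶ = 807.15 + 164.50 = 971.65 kN·m.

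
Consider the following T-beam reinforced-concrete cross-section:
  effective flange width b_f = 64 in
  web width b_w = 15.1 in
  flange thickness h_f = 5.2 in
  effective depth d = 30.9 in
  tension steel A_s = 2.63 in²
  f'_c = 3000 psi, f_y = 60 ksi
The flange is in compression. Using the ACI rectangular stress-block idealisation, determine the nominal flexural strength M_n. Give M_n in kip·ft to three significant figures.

M_n ≈ 400 kip·ft

Tension: T = A_s f_y = 2.63 × 60 = 157.8 kips.
Try a within the flange: a = T/(0.85 f'_c b_f) = 157.8/(0.85 × 3 × 64) = 0.967 in.
Since a = 0.967 ≤ h_f = 5.2 in, the stress block lies entirely in the flange; analyse as a rectangular beam of width b_f.
M_n = T(d − a/2) = 157.8 × (30.9 − 0.4835) = 4799.7 kip·in.
M_n = 4799.7/12 = 399.98 kip·ft.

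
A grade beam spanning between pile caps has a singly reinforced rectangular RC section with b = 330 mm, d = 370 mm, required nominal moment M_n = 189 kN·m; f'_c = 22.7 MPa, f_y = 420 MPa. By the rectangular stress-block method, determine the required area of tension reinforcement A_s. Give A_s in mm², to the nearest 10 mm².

A_s ≈ 1390 mm²

With M_n = 0.85 f'_c a b (d − a/2), solve the quadratic for a:
a = d − √(d² − 2M_n/(0.85 f'_c b)) = 370 − √(370² − 2 × 189×10⁶/(0.85 × 22.7 × 330)) = 91.55 mm.
A_s = 0.85 f'_c a b / f_y = 0.85 × 22.7 × 91.55 × 330 / 420 = 1387.9 mm².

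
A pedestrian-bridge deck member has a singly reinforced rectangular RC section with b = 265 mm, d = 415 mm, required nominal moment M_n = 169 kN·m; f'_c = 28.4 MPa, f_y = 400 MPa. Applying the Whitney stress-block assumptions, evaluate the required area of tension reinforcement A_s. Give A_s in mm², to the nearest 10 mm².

With M_n = 0.85 f'_c a b (d − a/2), solve the quadratic for a:
a = d − √(d² − 2M_n/(0.85 f'_c b)) = 415 − √(415² − 2 × 169×10⁶/(0.85 × 28.4 × 265)) = 69.47 mm.
A_s = 0.85 f'_c a b / f_y = 0.85 × 28.4 × 69.47 × 265 / 400 = 1111.0 mm².

A_s ≈ 1110 mm²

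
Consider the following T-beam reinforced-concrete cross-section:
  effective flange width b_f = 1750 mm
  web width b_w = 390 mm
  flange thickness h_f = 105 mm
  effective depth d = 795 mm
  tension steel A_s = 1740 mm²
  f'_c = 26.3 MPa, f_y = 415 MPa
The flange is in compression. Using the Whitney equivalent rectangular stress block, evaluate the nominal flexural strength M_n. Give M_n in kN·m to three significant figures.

M_n ≈ 567 kN·m

Tension: T = A_s f_y = 1740 × 415 = 722100 N.
Try a within the flange: a = T/(0.85 f'_c b_f) = 722100/(0.85 × 26.3 × 1750) = 18.46 mm.
Since a = 18.46 ≤ h_f = 105 mm, the stress block lies entirely in the flange; analyse as a rectangular beam of width b_f.
M_n = T(d − a/2) = 722100 × (795 − 9.23) = 567.40 × 10⁶ N·mm.
M_n = 567.40 kN·m.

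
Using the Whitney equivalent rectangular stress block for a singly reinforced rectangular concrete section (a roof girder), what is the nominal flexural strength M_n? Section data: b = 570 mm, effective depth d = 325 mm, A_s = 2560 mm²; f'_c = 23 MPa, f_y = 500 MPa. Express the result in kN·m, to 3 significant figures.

T = A_s f_y = 2560 × 500 = 1280000 N = 1280 kN.
From C = T: a = T/(0.85 f'_c b) = 1280000/(0.85 × 23 × 570) = 114.87 mm.
M_n = T(d − a/2) = 1280 kN × (325 − 57.435) mm = 342.48 kN·m.

M_n ≈ 342 kN·m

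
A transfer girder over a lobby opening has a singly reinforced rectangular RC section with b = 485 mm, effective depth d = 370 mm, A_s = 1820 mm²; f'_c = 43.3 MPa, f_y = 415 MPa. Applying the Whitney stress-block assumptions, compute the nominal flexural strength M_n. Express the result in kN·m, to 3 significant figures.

M_n ≈ 263 kN·m

T = A_s f_y = 1820 × 415 = 755300 N = 755.3 kN.
From C = T: a = T/(0.85 f'_c b) = 755300/(0.85 × 43.3 × 485) = 42.31 mm.
M_n = T(d − a/2) = 755.3 kN × (370 − 21.155) mm = 263.48 kN·m.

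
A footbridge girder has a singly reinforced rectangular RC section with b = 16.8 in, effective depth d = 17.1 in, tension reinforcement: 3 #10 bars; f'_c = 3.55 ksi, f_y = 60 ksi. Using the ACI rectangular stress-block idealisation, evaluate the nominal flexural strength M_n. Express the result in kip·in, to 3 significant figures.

A_s = 3 × 1.27 = 3.81 in².
T = A_s f_y = 3.81 × 60 = 228.6 kips.
a = T/(0.85 f'_c b) = 228.6/(0.85 × 3.55 × 16.8) = 4.509 in.
M_n = T(d − a/2) = 228.6 × (17.1 − 2.2545) = 3393.7 kip·in.

M_n ≈ 3390 kip·in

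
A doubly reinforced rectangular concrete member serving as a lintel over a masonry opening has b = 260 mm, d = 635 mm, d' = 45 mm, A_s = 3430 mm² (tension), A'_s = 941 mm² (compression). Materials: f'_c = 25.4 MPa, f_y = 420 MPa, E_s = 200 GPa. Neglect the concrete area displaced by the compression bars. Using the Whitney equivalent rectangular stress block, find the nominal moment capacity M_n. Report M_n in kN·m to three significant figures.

M_n ≈ 800 kN·m

Assume both tension and compression steel yield.
Net tension couple steel: A_s − A'_s = 2489 mm².
a = (A_s − A'_s) f_y / (0.85 f'_c b) = 1045380/(0.85 × 25.4 × 260) = 186.23 mm.
c = a/β₁ = 186.23/0.85 = 219.09 mm; ε'_s = 0.003(c − d')/c = 0.0024 ≥ f_y/E_s = 0.0021, so compression steel does yield.
M_n = (A_s − A'_s) f_y (d − a/2) + A'_s f_y (d − d') = [1045380 × (635 − 93.115) + 395220 × (635 − 45)] × 10⁻⁶ = 566.48 + 233.18 = 799.66 kN·m.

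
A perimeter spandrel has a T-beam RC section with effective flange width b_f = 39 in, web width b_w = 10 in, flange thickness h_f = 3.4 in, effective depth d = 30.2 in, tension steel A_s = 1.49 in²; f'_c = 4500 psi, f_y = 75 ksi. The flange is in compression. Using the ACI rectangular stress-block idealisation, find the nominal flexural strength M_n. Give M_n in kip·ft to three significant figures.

Tension: T = A_s f_y = 1.49 × 75 = 111.75 kips.
Try a within the flange: a = T/(0.85 f'_c b_f) = 111.75/(0.85 × 4.5 × 39) = 0.749 in.
Since a = 0.749 ≤ h_f = 3.4 in, the stress block lies entirely in the flange; analyse as a rectangular beam of width b_f.
M_n = T(d − a/2) = 111.75 × (30.2 − 0.3745) = 3333.0 kip·in.
M_n = 3333.0/12 = 277.75 kip·ft.

M_n ≈ 278 kip·ft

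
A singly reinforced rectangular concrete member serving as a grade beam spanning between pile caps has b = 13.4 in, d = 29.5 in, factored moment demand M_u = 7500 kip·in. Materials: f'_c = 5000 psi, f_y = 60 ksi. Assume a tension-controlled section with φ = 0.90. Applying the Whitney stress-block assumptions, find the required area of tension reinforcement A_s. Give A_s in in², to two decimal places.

M_n = M_u/φ = 7500/0.90 = 8333.33 kip·in.
From M_n = 0.85 f'_c a b (d − a/2):
a = d − √(d² − 2M_n/(0.85 f'_c b)) = 29.5 − √(29.5² − 2 × 8333.33/(0.85 × 5 × 13.4)) = 5.467 in.
A_s = 0.85 f'_c a b / f_y = 0.85 × 5 × 5.467 × 13.4 / 60 = 5.189 in².

A_s ≈ 5.19 in²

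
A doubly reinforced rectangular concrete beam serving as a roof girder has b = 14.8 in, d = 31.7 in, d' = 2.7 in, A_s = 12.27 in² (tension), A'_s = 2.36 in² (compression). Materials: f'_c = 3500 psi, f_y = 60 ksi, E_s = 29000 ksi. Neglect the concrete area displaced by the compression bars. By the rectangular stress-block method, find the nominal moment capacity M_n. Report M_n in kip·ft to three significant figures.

Assume both steels yield.
a = (A_s − A'_s) f_y/(0.85 f'_c b) = (12.27 − 2.36) × 60/(0.85 × 3.5 × 14.8) = 13.504 in.
c = a/β₁ = 13.504/0.85 = 15.887 in; ε'_s = 0.003(c − d')/c = 0.0025 ≥ ε_y = 0.0021, so the compression steel yields.
M_n = (A_s − A'_s) f_y (d − a/2) + A'_s f_y (d − d') = 594.6 × (31.7 − 6.752) + 141.6 × (31.7 − 2.7) = 14834.1 + 4106.4 = 18940.5 kip·in = 18940.5/12 = 1578.38 kip·ft.

M_n ≈ 1580 kip·ft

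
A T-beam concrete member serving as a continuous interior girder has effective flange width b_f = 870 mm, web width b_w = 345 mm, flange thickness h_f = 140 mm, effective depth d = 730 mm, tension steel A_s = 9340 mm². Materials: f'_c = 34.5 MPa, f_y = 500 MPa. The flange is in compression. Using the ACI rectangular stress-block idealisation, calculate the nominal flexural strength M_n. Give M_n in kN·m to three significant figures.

Tension: T = A_s f_y = 9340 × 500 = 4670000 N.
Try a within the flange: a = T/(0.85 f'_c b_f) = 4670000/(0.85 × 34.5 × 870) = 183.05 mm.
a = 183.05 > h_f = 140 mm: the block extends into the web. Split into flange-overhang and web parts.
C_f = 0.85 f'_c (b_f − b_w) h_f = 0.85 × 34.5 × (870 − 345) × 140 = 2155388 N.
Remaining web compression depth: a_w = (T − C_f)/(0.85 f'_c b_w) = (4670000 − 2155388)/(0.85 × 34.5 × 345) = 248.55 mm.
M_n = C_f(d − h_f/2) + (T − C_f)(d − a_w/2) = 2155388 × (730 − 70) + 2514612 × (730 − 124.275) = 1422.56 + 1523.16 = 2945.72 × 10⁶ N·mm.
M_n = 2945.72 kN·m.

M_n ≈ 2950 kN·m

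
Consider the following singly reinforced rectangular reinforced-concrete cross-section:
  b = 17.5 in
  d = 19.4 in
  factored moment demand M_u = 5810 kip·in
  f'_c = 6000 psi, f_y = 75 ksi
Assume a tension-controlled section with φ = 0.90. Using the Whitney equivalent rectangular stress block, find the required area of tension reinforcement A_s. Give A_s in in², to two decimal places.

A_s ≈ 4.97 in²

M_n = M_u/φ = 5810/0.90 = 6455.56 kip·in.
From M_n = 0.85 f'_c a b (d − a/2):
a = d − √(d² − 2M_n/(0.85 f'_c b)) = 19.4 − √(19.4² − 2 × 6455.56/(0.85 × 6 × 17.5)) = 4.178 in.
A_s = 0.85 f'_c a b / f_y = 0.85 × 6 × 4.178 × 17.5 / 75 = 4.972 in².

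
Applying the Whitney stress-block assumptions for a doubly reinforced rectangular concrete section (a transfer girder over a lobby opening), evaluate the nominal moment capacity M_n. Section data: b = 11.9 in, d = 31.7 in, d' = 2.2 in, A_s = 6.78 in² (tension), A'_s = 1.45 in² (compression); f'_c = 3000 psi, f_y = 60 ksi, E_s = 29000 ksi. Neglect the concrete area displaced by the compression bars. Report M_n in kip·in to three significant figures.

M_n ≈ 11000 kip·in

Assume both steels yield.
a = (A_s − A'_s) f_y/(0.85 f'_c b) = (6.78 − 1.45) × 60/(0.85 × 3 × 11.9) = 10.539 in.
c = a/β₁ = 10.539/0.85 = 12.399 in; ε'_s = 0.003(c − d')/c = 0.0025 ≥ ε_y = 0.0021, so the compression steel yields.
M_n = (A_s − A'_s) f_y (d − a/2) + A'_s f_y (d − d') = 319.8 × (31.7 − 5.2695) + 87 × (31.7 − 2.2) = 8452.5 + 2566.5 = 11019.0 kip·in.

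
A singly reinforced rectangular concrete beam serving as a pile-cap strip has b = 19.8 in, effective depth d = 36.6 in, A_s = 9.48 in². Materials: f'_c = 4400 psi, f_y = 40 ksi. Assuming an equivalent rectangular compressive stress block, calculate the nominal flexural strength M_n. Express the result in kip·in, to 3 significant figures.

M_n ≈ 12900 kip·in

T = A_s f_y = 9.48 × 40 = 379.2 kips.
a = T/(0.85 f'_c b) = 379.2/(0.85 × 4.4 × 19.8) = 5.121 in.
M_n = T(d − a/2) = 379.2 × (36.6 − 2.5605) = 12907.8 kip·in.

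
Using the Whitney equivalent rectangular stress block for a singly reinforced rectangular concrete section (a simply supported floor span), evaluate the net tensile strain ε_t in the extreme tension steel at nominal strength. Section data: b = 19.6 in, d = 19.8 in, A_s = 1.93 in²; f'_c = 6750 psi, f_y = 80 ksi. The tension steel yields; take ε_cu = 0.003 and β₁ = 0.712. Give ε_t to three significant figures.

ε_t ≈ 0.0278

a = A_s f_y/(0.85 f'_c b) = 1.373 in.
β₁ = 0.712, so c = a/β₁ = 1.373/0.712 = 1.928 in.
From the linear strain diagram with ε_cu = 0.003: ε_t = 0.003 (d − c)/c = 0.003 × (19.8 − 1.928)/1.928 = 0.0278.
Since ε_t ≥ 0.005, the section is tension-controlled.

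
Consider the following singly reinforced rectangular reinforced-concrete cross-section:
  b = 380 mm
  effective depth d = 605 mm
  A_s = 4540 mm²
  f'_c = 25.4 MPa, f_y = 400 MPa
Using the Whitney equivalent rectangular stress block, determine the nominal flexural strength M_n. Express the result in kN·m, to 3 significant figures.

T = A_s f_y = 4540 × 400 = 1816000 N = 1816 kN.
From C = T: a = T/(0.85 f'_c b) = 1816000/(0.85 × 25.4 × 380) = 221.35 mm.
M_n = T(d − a/2) = 1816 kN × (605 − 110.675) mm = 897.69 kN·m.

M_n ≈ 898 kN·m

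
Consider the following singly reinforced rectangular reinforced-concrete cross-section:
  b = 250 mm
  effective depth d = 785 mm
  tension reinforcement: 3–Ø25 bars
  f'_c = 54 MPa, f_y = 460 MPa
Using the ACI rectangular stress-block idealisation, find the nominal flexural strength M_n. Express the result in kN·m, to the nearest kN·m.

A_s = 3 × 491 = 1473 mm².
T = A_s f_y = 1473 × 460 = 677580 N = 677.58 kN.
From C = T: a = T/(0.85 f'_c b) = 677580/(0.85 × 54 × 250) = 59.05 mm.
M_n = T(d − a/2) = 677.58 kN × (785 − 29.525) mm = 511.89 kN·m.

M_n ≈ 512 kN·m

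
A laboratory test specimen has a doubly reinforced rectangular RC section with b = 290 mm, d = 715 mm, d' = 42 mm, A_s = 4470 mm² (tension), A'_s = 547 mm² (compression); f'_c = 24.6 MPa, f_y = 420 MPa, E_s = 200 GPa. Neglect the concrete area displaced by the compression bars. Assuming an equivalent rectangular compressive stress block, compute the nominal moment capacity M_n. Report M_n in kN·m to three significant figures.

M_n ≈ 1110 kN·m

Assume both tension and compression steel yield.
Net tension couple steel: A_s − A'_s = 3923 mm².
a = (A_s − A'_s) f_y / (0.85 f'_c b) = 1647660/(0.85 × 24.6 × 290) = 271.72 mm.
c = a/β₁ = 271.72/0.85 = 319.67 mm; ε'_s = 0.003(c − d')/c = 0.0026 ≥ f_y/E_s = 0.0021, so compression steel does yield.
M_n = (A_s − A'_s) f_y (d − a/2) + A'_s f_y (d − d') = [1647660 × (715 − 135.86) + 229740 × (715 − 42)] × 10⁻⁶ = 954.23 + 154.62 = 1108.85 kN·m.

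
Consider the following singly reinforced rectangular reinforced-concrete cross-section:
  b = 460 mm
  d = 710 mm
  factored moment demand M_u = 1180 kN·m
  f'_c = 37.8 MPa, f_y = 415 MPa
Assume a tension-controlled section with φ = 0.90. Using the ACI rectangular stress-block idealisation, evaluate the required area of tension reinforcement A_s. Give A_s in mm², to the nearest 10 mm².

M_n = M_u/φ = 1180/0.90 = 1311.11 kN·m.
With M_n = 0.85 f'_c a b (d − a/2), solve the quadratic for a:
a = d − √(d² − 2M_n/(0.85 f'_c b)) = 710 − √(710² − 2 × 1311.11×10⁶/(0.85 × 37.8 × 460)) = 138.44 mm.
A_s = 0.85 f'_c a b / f_y = 0.85 × 37.8 × 138.44 × 460 / 415 = 4930.4 mm².

A_s ≈ 4930 mm²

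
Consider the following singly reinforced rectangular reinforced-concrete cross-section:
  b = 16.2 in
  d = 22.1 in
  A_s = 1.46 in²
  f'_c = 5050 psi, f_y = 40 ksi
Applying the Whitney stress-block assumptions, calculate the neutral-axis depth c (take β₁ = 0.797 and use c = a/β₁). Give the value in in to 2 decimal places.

c ≈ 1.05 in

T = A_s f_y = 1.46 × 40 = 58.4 kips.
a = T/(0.85 f'_c b) = 58.4/(0.85 × 5.05 × 16.2) = 0.8398 in.
With β₁ = 0.797, c = a/β₁ = 0.8398/0.797 = 1.05 in.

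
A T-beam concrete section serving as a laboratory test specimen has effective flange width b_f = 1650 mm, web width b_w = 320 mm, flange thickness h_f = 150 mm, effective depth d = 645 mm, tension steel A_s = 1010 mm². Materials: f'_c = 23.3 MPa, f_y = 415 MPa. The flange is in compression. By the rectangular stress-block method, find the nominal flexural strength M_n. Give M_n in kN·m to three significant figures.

Tension: T = A_s f_y = 1010 × 415 = 419150 N.
Try a within the flange: a = T/(0.85 f'_c b_f) = 419150/(0.85 × 23.3 × 1650) = 12.83 mm.
Since a = 12.83 ≤ h_f = 150 mm, the stress block lies entirely in the flange; analyse as a rectangular beam of width b_f.
M_n = T(d − a/2) = 419150 × (645 − 6.415) = 267.66 × 10⁶ N·mm.
M_n = 267.66 kN·m.

M_n ≈ 268 kN·m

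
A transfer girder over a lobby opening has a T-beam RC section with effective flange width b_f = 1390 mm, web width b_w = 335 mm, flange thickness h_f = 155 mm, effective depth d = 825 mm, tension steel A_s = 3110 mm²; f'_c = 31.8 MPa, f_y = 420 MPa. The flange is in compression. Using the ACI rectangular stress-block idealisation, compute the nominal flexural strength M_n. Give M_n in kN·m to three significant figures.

Tension: T = A_s f_y = 3110 × 420 = 1306200 N.
Try a within the flange: a = T/(0.85 f'_c b_f) = 1306200/(0.85 × 31.8 × 1390) = 34.77 mm.
Since a = 34.77 ≤ h_f = 155 mm, the stress block lies entirely in the flange; analyse as a rectangular beam of width b_f.
M_n = T(d − a/2) = 1306200 × (825 − 17.385) = 1054.91 × 10⁶ N·mm.
M_n = 1054.91 kN·m.

M_n ≈ 1050 kN·m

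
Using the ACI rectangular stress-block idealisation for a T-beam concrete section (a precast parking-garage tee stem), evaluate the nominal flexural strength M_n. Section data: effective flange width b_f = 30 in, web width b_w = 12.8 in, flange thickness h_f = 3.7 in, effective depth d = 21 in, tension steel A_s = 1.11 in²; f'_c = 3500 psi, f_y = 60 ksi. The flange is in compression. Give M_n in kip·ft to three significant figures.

M_n ≈ 114 kip·ft

Tension: T = A_s f_y = 1.11 × 60 = 66.6 kips.
Try a within the flange: a = T/(0.85 f'_c b_f) = 66.6/(0.85 × 3.5 × 30) = 0.746 in.
Since a = 0.746 ≤ h_f = 3.7 in, the stress block lies entirely in the flange; analyse as a rectangular beam of width b_f.
M_n = T(d − a/2) = 66.6 × (21 − 0.373) = 1373.8 kip·in.
M_n = 1373.8/12 = 114.48 kip·ft.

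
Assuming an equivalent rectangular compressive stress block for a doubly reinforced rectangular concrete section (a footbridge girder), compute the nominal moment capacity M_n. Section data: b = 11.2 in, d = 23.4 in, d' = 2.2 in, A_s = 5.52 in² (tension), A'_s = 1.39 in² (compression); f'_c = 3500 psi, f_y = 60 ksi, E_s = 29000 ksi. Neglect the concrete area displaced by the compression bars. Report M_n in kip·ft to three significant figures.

Assume both steels yield.
a = (A_s − A'_s) f_y/(0.85 f'_c b) = (5.52 − 1.39) × 60/(0.85 × 3.5 × 11.2) = 7.437 in.
c = a/β₁ = 7.437/0.85 = 8.749 in; ε'_s = 0.003(c − d')/c = 0.0022 ≥ ε_y = 0.0021, so the compression steel yields.
M_n = (A_s − A'_s) f_y (d − a/2) + A'_s f_y (d − d') = 247.8 × (23.4 − 3.7185) + 83.4 × (23.4 − 2.2) = 4877.1 + 1768.1 = 6645.2 kip·in = 6645.2/12 = 553.77 kip·ft.

M_n ≈ 554 kip·ft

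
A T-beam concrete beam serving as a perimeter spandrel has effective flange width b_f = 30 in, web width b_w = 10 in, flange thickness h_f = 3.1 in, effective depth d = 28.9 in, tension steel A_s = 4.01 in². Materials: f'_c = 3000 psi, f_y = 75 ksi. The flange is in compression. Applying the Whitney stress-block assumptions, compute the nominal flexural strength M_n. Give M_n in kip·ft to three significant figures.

Tension: T = A_s f_y = 4.01 × 75 = 300.75 kips.
Try a within the flange: a = T/(0.85 f'_c b_f) = 300.75/(0.85 × 3 × 30) = 3.931 in.
a = 3.931 > h_f = 3.1 in: the block extends into the web. Split into flange-overhang and web parts.
C_f = 0.85 f'_c (b_f − b_w) h_f = 0.85 × 3 × (30 − 10) × 3.1 = 158.1 kips.
Remaining web compression depth: a_w = (T − C_f)/(0.85 f'_c b_w) = (300.75 − 158.1)/(0.85 × 3 × 10) = 5.594 in.
M_n = C_f(d − h_f/2) + (T − C_f)(d − a_w/2) = 158.1 × (28.9 − 1.55) + 142.65 × (28.9 − 2.797) = 4324.0 + 3723.6 = 8047.6 kip·in.
M_n = 8047.6/12 = 670.63 kip·ft.

M_n ≈ 671 kip·ft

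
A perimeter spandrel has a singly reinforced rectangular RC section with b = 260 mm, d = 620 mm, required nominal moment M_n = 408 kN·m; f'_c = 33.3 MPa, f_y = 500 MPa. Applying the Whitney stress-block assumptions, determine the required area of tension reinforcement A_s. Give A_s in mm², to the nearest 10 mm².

A_s ≈ 1430 mm²

With M_n = 0.85 f'_c a b (d − a/2), solve the quadratic for a:
a = d − √(d² − 2M_n/(0.85 f'_c b)) = 620 − √(620² − 2 × 408×10⁶/(0.85 × 33.3 × 260)) = 97.01 mm.
A_s = 0.85 f'_c a b / f_y = 0.85 × 33.3 × 97.01 × 260 / 500 = 1427.9 mm².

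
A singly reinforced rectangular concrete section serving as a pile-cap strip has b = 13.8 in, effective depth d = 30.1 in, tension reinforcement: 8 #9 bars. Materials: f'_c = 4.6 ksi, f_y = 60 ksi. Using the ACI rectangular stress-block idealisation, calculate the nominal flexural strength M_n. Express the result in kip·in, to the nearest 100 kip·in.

M_n ≈ 12300 kip·in

A_s = 8 × 1 = 8 in².
T = A_s f_y = 8 × 60 = 480 kips.
a = T/(0.85 f'_c b) = 480/(0.85 × 4.6 × 13.8) = 8.896 in.
M_n = T(d − a/2) = 480 × (30.1 − 4.448) = 12313.0 kip·in.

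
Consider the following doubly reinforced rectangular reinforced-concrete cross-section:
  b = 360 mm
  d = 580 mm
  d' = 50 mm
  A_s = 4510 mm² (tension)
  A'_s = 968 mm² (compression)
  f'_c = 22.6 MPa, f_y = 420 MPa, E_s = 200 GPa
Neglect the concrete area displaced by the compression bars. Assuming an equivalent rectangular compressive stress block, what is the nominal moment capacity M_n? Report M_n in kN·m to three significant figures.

Assume both tension and compression steel yield.
Net tension couple steel: A_s − A'_s = 3542 mm².
a = (A_s − A'_s) f_y / (0.85 f'_c b) = 1487640/(0.85 × 22.6 × 360) = 215.11 mm.
c = a/β₁ = 215.11/0.85 = 253.07 mm; ε'_s = 0.003(c − d')/c = 0.0024 ≥ f_y/E_s = 0.0021, so compression steel does yield.
M_n = (A_s − A'_s) f_y (d − a/2) + A'_s f_y (d − d') = [1487640 × (580 − 107.555) + 406560 × (580 − 50)] × 10⁻⁶ = 702.83 + 215.48 = 918.31 kN·m.

M_n ≈ 918 kN·m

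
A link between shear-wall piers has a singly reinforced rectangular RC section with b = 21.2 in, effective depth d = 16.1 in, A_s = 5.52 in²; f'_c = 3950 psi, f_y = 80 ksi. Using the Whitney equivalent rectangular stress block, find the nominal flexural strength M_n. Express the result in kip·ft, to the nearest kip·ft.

T = A_s f_y = 5.52 × 80 = 441.6 kips.
a = T/(0.85 f'_c b) = 441.6/(0.85 × 3.95 × 21.2) = 6.204 in.
M_n = T(d − a/2) = 441.6 × (16.1 − 3.102) = 5739.9 kip·in = 5739.9/12 = 478.33 kip·ft.

M_n ≈ 478 kip·ft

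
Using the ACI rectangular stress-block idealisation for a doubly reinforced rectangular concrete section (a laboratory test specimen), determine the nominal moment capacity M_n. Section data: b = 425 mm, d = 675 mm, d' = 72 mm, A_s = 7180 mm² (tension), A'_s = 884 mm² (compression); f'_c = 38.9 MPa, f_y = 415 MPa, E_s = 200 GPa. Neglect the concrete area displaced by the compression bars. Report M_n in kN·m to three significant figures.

M_n ≈ 1740 kN·m

Assume both tension and compression steel yield.
Net tension couple steel: A_s − A'_s = 6296 mm².
a = (A_s − A'_s) f_y / (0.85 f'_c b) = 2612840/(0.85 × 38.9 × 425) = 185.93 mm.
c = a/β₁ = 185.93/0.772 = 240.84 mm; ε'_s = 0.003(c − d')/c = 0.0021 ≥ f_y/E_s = 0.0021, so compression steel does yield.
M_n = (A_s − A'_s) f_y (d − a/2) + A'_s f_y (d − d') = [2612840 × (675 − 92.965) + 366860 × (675 − 72)] × 10⁻⁶ = 1520.76 + 221.22 = 1741.98 kN·m.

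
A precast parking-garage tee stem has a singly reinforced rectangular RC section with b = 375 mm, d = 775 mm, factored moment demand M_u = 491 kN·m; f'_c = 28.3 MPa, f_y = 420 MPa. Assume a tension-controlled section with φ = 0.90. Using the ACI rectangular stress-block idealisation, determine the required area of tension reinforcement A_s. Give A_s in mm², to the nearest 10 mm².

A_s ≈ 1770 mm²

M_n = M_u/φ = 491/0.90 = 545.556 kN·m.
With M_n = 0.85 f'_c a b (d − a/2), solve the quadratic for a:
a = d − √(d² − 2M_n/(0.85 f'_c b)) = 775 − √(775² − 2 × 545.556×10⁶/(0.85 × 28.3 × 375)) = 82.42 mm.
A_s = 0.85 f'_c a b / f_y = 0.85 × 28.3 × 82.42 × 375 / 420 = 1770.2 mm².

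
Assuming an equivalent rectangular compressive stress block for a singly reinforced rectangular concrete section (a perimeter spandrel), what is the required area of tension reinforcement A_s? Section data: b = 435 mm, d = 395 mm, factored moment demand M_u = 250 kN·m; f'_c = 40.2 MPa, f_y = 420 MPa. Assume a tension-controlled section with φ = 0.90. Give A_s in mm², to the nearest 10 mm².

M_n = M_u/φ = 250/0.90 = 277.778 kN·m.
With M_n = 0.85 f'_c a b (d − a/2), solve the quadratic for a:
a = d − √(d² − 2M_n/(0.85 f'_c b)) = 395 − √(395² − 2 × 277.778×10⁶/(0.85 × 40.2 × 435)) = 50.55 mm.
A_s = 0.85 f'_c a b / f_y = 0.85 × 40.2 × 50.55 × 435 / 420 = 1789.0 mm².

A_s ≈ 1790 mm²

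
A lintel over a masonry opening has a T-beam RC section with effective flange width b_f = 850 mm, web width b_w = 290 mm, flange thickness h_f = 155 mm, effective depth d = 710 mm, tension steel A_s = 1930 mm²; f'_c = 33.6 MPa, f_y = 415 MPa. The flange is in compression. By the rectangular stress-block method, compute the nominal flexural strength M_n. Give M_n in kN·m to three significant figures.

M_n ≈ 555 kN·m

Tension: T = A_s f_y = 1930 × 415 = 800950 N.
Try a within the flange: a = T/(0.85 f'_c b_f) = 800950/(0.85 × 33.6 × 850) = 32.99 mm.
Since a = 32.99 ≤ h_f = 155 mm, the stress block lies entirely in the flange; analyse as a rectangular beam of width b_f.
M_n = T(d − a/2) = 800950 × (710 − 16.495) = 555.46 × 10⁶ N·mm.
M_n = 555.46 kN·m.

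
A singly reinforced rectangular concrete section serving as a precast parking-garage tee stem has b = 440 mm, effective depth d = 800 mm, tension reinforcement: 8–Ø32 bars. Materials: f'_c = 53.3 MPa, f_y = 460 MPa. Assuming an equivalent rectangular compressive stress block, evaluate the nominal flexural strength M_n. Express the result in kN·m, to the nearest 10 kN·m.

M_n ≈ 2150 kN·m

A_s = 8 × 804 = 6432 mm².
T = A_s f_y = 6432 × 460 = 2958720 N = 2958.72 kN.
From C = T: a = T/(0.85 f'_c b) = 2958720/(0.85 × 53.3 × 440) = 148.42 mm.
M_n = T(d − a/2) = 2958.72 kN × (800 − 74.21) mm = 2147.41 kN·m.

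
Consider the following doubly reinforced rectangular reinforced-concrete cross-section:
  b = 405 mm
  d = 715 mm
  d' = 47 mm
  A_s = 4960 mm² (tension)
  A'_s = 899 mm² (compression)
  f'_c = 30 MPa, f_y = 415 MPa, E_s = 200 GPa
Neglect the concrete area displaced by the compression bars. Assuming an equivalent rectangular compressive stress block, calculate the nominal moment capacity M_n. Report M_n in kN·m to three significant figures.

M_n ≈ 1320 kN·m

Assume both tension and compression steel yield.
Net tension couple steel: A_s − A'_s = 4061 mm².
a = (A_s − A'_s) f_y / (0.85 f'_c b) = 1685315/(0.85 × 30 × 405) = 163.19 mm.
c = a/β₁ = 163.19/0.836 = 195.20 mm; ε'_s = 0.003(c − d')/c = 0.0023 ≥ f_y/E_s = 0.0021, so compression steel does yield.
M_n = (A_s − A'_s) f_y (d − a/2) + A'_s f_y (d − d') = [1685315 × (715 − 81.595) + 373085 × (715 − 47)] × 10⁻⁶ = 1067.49 + 249.22 = 1316.71 kN·m.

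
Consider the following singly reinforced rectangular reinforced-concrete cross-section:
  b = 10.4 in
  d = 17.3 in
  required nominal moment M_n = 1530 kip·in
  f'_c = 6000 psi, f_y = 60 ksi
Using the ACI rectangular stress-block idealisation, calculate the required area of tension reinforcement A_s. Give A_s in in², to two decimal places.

From M_n = 0.85 f'_c a b (d − a/2):
a = d − √(d² − 2M_n/(0.85 f'_c b)) = 17.3 − √(17.3² − 2 × 1530/(0.85 × 6 × 10.4)) = 1.757 in.
A_s = 0.85 f'_c a b / f_y = 0.85 × 6 × 1.757 × 10.4 / 60 = 1.553 in².

A_s ≈ 1.55 in²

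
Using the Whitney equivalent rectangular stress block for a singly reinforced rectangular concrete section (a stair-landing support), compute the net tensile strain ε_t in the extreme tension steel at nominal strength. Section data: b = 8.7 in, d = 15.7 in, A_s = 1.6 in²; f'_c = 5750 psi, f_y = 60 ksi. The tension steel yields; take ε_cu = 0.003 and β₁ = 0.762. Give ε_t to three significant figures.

a = A_s f_y/(0.85 f'_c b) = 2.258 in.
β₁ = 0.762, so c = a/β₁ = 2.258/0.762 = 2.963 in.
From the linear strain diagram with ε_cu = 0.003: ε_t = 0.003 (d − c)/c = 0.003 × (15.7 − 2.963)/2.963 = 0.0129.
Since ε_t ≥ 0.005, the section is tension-controlled.

ε_t ≈ 0.0129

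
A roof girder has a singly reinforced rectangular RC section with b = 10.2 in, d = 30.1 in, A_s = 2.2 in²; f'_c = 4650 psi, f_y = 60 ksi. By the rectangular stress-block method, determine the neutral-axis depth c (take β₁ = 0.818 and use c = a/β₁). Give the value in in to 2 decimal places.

c ≈ 4.00 in

T = A_s f_y = 2.2 × 60 = 132 kips.
a = T/(0.85 f'_c b) = 132/(0.85 × 4.65 × 10.2) = 3.2742 in.
With β₁ = 0.818, c = a/β₁ = 3.2742/0.818 = 4.00 in.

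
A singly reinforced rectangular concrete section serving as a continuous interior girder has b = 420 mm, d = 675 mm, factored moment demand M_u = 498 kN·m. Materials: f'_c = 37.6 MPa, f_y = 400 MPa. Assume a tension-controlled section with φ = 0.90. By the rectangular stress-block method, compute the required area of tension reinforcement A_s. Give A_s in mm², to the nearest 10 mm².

M_n = M_u/φ = 498/0.90 = 553.333 kN·m.
With M_n = 0.85 f'_c a b (d − a/2), solve the quadratic for a:
a = d − √(d² − 2M_n/(0.85 f'_c b)) = 675 − √(675² − 2 × 553.333×10⁶/(0.85 × 37.6 × 420)) = 64.11 mm.
A_s = 0.85 f'_c a b / f_y = 0.85 × 37.6 × 64.11 × 420 / 400 = 2151.4 mm².

A_s ≈ 2150 mm²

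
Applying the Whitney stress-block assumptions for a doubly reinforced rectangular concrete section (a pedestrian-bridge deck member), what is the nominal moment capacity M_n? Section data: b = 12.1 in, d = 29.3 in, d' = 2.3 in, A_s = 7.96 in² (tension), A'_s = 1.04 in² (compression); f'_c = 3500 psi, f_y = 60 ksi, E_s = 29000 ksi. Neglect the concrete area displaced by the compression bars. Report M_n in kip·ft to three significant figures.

M_n ≈ 955 kip·ft

Assume both steels yield.
a = (A_s − A'_s) f_y/(0.85 f'_c b) = (7.96 − 1.04) × 60/(0.85 × 3.5 × 12.1) = 11.534 in.
c = a/β₁ = 11.534/0.85 = 13.569 in; ε'_s = 0.003(c − d')/c = 0.0025 ≥ ε_y = 0.0021, so the compression steel yields.
M_n = (A_s − A'_s) f_y (d − a/2) + A'_s f_y (d − d') = 415.2 × (29.3 − 5.767) + 62.4 × (29.3 − 2.3) = 9770.9 + 1684.8 = 11455.7 kip·in = 11455.7/12 = 954.64 kip·ft.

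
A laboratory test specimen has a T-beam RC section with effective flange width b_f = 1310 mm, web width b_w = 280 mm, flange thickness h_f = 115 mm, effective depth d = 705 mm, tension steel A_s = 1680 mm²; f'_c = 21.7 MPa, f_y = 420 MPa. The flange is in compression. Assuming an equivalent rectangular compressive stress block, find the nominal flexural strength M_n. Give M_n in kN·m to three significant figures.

Tension: T = A_s f_y = 1680 × 420 = 705600 N.
Try a within the flange: a = T/(0.85 f'_c b_f) = 705600/(0.85 × 21.7 × 1310) = 29.20 mm.
Since a = 29.20 ≤ h_f = 115 mm, the stress block lies entirely in the flange; analyse as a rectangular beam of width b_f.
M_n = T(d − a/2) = 705600 × (705 − 14.6) = 487.15 × 10⁶ N·mm.
M_n = 487.15 kN·m.

M_n ≈ 487 kN·m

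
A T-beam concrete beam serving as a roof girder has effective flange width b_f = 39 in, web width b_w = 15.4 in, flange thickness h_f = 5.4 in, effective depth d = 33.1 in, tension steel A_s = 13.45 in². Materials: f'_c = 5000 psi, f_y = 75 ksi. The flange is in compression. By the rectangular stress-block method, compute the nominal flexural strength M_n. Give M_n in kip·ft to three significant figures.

Tension: T = A_s f_y = 13.45 × 75 = 1008.75 kips.
Try a within the flange: a = T/(0.85 f'_c b_f) = 1008.75/(0.85 × 5 × 39) = 6.086 in.
a = 6.086 > h_f = 5.4 in: the block extends into the web. Split into flange-overhang and web parts.
C_f = 0.85 f'_c (b_f − b_w) h_f = 0.85 × 5 × (39 − 15.4) × 5.4 = 541.6 kips.
Remaining web compression depth: a_w = (T − C_f)/(0.85 f'_c b_w) = (1008.75 − 541.6)/(0.85 × 5 × 15.4) = 7.138 in.
M_n = C_f(d − h_f/2) + (T − C_f)(d − a_w/2) = 541.6 × (33.1 − 2.7) + 467.15 × (33.1 − 3.569) = 16464.6 + 13795.4 = 30260.0 kip·in.
M_n = 30260.0/12 = 2521.67 kip·ft.

M_n ≈ 2520 kip·ft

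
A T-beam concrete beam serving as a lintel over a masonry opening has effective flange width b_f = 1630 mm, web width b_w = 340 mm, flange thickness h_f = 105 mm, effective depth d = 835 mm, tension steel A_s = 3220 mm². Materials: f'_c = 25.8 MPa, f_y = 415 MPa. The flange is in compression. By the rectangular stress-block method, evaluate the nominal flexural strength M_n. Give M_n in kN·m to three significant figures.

Tension: T = A_s f_y = 3220 × 415 = 1336300 N.
Try a within the flange: a = T/(0.85 f'_c b_f) = 1336300/(0.85 × 25.8 × 1630) = 37.38 mm.
Since a = 37.38 ≤ h_f = 105 mm, the stress block lies entirely in the flange; analyse as a rectangular beam of width b_f.
M_n = T(d − a/2) = 1336300 × (835 − 18.69) = 1090.84 × 10⁶ N·mm.
M_n = 1090.84 kN·m.

M_n ≈ 1090 kN·m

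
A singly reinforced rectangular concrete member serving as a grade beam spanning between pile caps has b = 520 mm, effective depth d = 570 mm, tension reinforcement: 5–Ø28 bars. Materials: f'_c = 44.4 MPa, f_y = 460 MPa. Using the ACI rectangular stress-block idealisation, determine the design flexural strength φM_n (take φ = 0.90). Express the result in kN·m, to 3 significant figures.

φM_n ≈ 681 kN·m

A_s = 5 × 616 = 3080 mm².
T = A_s f_y = 3080 × 460 = 1416800 N = 1416.8 kN.
From C = T: a = T/(0.85 f'_c b) = 1416800/(0.85 × 44.4 × 520) = 72.19 mm.
M_n = T(d − a/2) = 1416.8 kN × (570 − 36.095) mm = 756.44 kN·m.
φM_n = 0.90 × 756.44 = 680.80 kN·m.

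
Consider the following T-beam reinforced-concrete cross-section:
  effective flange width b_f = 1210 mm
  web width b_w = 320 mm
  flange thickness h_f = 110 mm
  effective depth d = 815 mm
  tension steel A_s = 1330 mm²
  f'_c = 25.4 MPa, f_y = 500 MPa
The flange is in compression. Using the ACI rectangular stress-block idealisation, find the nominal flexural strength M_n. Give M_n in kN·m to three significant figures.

M_n ≈ 534 kN·m

Tension: T = A_s f_y = 1330 × 500 = 665000 N.
Try a within the flange: a = T/(0.85 f'_c b_f) = 665000/(0.85 × 25.4 × 1210) = 25.46 mm.
Since a = 25.46 ≤ h_f = 110 mm, the stress block lies entirely in the flange; analyse as a rectangular beam of width b_f.
M_n = T(d − a/2) = 665000 × (815 − 12.73) = 533.51 × 10⁶ N·mm.
M_n = 533.51 kN·m.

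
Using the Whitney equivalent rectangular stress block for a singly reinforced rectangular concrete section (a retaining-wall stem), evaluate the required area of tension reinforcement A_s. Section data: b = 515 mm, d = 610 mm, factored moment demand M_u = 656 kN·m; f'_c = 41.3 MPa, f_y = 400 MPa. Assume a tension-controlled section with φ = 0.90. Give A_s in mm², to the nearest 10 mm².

A_s ≈ 3170 mm²

M_n = M_u/φ = 656/0.90 = 728.889 kN·m.
With M_n = 0.85 f'_c a b (d − a/2), solve the quadratic for a:
a = d − √(d² − 2M_n/(0.85 f'_c b)) = 610 − √(610² − 2 × 728.889×10⁶/(0.85 × 41.3 × 515)) = 70.12 mm.
A_s = 0.85 f'_c a b / f_y = 0.85 × 41.3 × 70.12 × 515 / 400 = 3169.3 mm².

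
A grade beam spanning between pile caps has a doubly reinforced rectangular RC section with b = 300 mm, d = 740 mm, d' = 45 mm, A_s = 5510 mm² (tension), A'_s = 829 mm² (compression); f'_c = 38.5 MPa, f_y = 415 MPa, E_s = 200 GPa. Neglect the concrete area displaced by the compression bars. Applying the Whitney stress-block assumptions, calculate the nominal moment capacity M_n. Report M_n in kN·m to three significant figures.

Assume both tension and compression steel yield.
Net tension couple steel: A_s − A'_s = 4681 mm².
a = (A_s − A'_s) f_y / (0.85 f'_c b) = 1942615/(0.85 × 38.5 × 300) = 197.87 mm.
c = a/β₁ = 197.87/0.775 = 255.32 mm; ε'_s = 0.003(c − d')/c = 0.0025 ≥ f_y/E_s = 0.0021, so compression steel does yield.
M_n = (A_s − A'_s) f_y (d − a/2) + A'_s f_y (d − d') = [1942615 × (740 − 98.935) + 344035 × (740 − 45)] × 10⁻⁶ = 1245.34 + 239.10 = 1484.44 kN·m.

M_n ≈ 1480 kN·m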